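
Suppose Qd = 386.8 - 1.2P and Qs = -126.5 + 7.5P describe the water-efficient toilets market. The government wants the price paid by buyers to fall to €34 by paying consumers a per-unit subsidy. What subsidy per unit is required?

At a buyer price of 34, quantity demanded is 386.8 − 1.2·34 = 346.
Sellers supply 346 only when they receive Ps with -126.5 + 7.5·Ps = 346, i.e. Ps = 63.
s = Ps − Pb = 63 − 34 = 29.

Required subsidy s = €29 per unit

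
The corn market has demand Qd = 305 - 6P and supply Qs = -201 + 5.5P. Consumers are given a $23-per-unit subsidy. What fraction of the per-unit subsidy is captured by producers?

Pre-subsidy: 305 - 6P = -201 + 5.5P gives P* = 44, Q* = 41.
With the rebate, buyers effectively pay Pb = Ps − 23, where Ps is the price sellers receive.
Demand in terms of Ps becomes Qd = 305 − 6(Ps − 23) = 443 - 6Ps. Setting this equal to supply: 443 - 6Ps = -201 + 5.5Ps, so Ps = 56.
Buyers pay Pb = 56 − 23 = 33; Q' = -201 + 5.5·56 = 107.
Buyers' price falls by P* − Pb = 44 − 33 = 11; sellers' price rises by Ps − P* = 56 − 44 = 12.
So producers capture 12/23 = 12/23 of each unit of subsidy.

Producer share = 12/23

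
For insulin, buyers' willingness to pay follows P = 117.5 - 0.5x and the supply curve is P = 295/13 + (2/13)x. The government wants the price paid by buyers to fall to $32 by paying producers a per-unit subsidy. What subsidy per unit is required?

At a buyer price of 32, quantity demanded is 235 − 2·32 = 171.
Sellers supply 171 only when they receive Ps = 295/13 + (2/13)·171 = 49.
s = Ps − Pb = 49 − 32 = 17.

Required subsidy s = $17 per unit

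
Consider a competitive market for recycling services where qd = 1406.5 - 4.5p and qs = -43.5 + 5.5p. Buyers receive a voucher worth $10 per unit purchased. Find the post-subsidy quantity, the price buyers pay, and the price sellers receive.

Pre-subsidy: 1406.5 - 4.5p = -43.5 + 5.5p gives p* = 145, q* = 754.
With the rebate, buyers effectively pay pb = ps − 10, where ps is the price sellers receive.
Demand in terms of ps becomes qd = 1406.5 − 4.5(ps − 10) = 1451.5 - 4.5ps. Setting this equal to supply: 1451.5 - 4.5ps = -43.5 + 5.5ps, so ps = 149.5.
Buyers pay pb = 149.5 − 10 = 139.5; q' = -43.5 + 5.5·149.5 = 778.75.

q' = 778.75; buyers pay $139.5; sellers receive $149.5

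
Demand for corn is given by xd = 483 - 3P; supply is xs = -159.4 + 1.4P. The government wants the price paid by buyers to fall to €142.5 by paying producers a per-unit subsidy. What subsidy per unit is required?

Required subsidy s = €11 per unit

At a buyer price of 142.5, quantity demanded is 483 − 3·142.5 = 55.5.
Sellers supply 55.5 only when they receive Ps with -159.4 + 1.4·Ps = 55.5, i.e. Ps = 153.5.
s = Ps − Pb = 153.5 − 142.5 = 11.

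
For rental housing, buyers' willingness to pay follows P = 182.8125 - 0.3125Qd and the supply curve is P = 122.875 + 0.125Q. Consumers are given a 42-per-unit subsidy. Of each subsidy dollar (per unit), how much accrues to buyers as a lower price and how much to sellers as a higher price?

Pre-subsidy: 182.8125 - 0.3125Q = 122.875 + 0.125Q gives Q* = 137 and P* = 140.
With the rebate, buyers effectively pay Pb = Ps − 42, where Ps is the price sellers receive.
On the curves, Pb = 182.8125 - 0.3125Q and Ps = 122.875 + 0.125Q; the wedge Ps − Pb = 42 gives 122.875 + 0.125Q − (182.8125 - 0.3125Q) = 42, so Q' = 233.
Then Pb = 182.8125 − 0.3125·233 = 110 and Ps = 122.875 + 0.125·233 = 152.
Buyers' price falls by P* − Pb = 140 − 110 = 30; sellers' price rises by Ps − P* = 152 − 140 = 12.

Buyers gain 30 per unit; sellers gain 12 per unit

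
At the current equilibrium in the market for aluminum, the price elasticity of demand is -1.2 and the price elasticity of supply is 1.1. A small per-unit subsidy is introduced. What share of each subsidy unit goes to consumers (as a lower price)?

Consumer share = 11/23

For a small subsidy around the equilibrium, the benefit split depends on the relative slopes, which at a point are proportional to the elasticities.
Buyer share = εs/(εs + |εd|) = 1.1/(1.1 + 1.2) = 11/23; seller share = |εd|/(εs + |εd|) = 12/23.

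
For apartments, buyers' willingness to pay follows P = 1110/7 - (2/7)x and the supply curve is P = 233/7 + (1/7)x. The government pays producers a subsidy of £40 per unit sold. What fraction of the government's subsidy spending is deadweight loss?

DWL / government spending = 140/1157

Pre-subsidy: 1110/7 - (2/7)x = 233/7 + (1/7)x gives x* = 877/3 and P* = 1576/21.
With the subsidy, sellers receive Ps = Pb + 40 for each unit, where Pb is the price buyers pay.
On the curves, Pb = 1110/7 - (2/7)x and Ps = 233/7 + (1/7)x; the wedge Ps − Pb = 40 gives 233/7 + (1/7)x − (1110/7 - (2/7)x) = 40, so x' = 1157/3.
Then Pb = 1110/7 − (2/7)·(1157/3) = 1016/21 and Ps = 233/7 + (1/7)·(1157/3) = 1856/21.
ΔCS = ½(877/3 + 1157/3)(1576/21 − 1016/21) = 9040; ΔPS = ½(877/3 + 1157/3)(1856/21 − 1576/21) = 4520.
Government spending = 40 × 1157/3 = 46280/3.
DWL = ½ × 40 × (1157/3 − 877/3) = 5600/3; fraction = (5600/3) / (46280/3) = 140/1157.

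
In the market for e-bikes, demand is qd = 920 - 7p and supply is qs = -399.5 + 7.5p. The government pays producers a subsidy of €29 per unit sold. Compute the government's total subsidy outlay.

Pre-subsidy: 920 - 7p = -399.5 + 7.5p gives p* = 91, q* = 283.
With the subsidy, sellers receive ps = pb + 29 for each unit, where pb is the price buyers pay.
Supply in terms of pb becomes qs = -399.5 + 7.5(pb + 29) = -182 + 7.5pb. Setting this equal to demand: 920 - 7pb = -182 + 7.5pb, so pb = 76.
Sellers receive ps = 76 + 29 = 105; q' = 920 − 7·76 = 388.
Government outlay = subsidy × quantity = 29 × 388 = 11252.

Government cost = €11252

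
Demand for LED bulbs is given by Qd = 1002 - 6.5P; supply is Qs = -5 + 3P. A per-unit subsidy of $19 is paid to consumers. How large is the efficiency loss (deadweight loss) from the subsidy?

Pre-subsidy: 1002 - 6.5P = -5 + 3P gives P* = 106, Q* = 313.
With the rebate, buyers effectively pay Pb = Ps − 19, where Ps is the price sellers receive.
Demand in terms of Ps becomes Qd = 1002 − 6.5(Ps − 19) = 1125.5 - 6.5Ps. Setting this equal to supply: 1125.5 - 6.5Ps = -5 + 3Ps, so Ps = 119.
Buyers pay Pb = 119 − 19 = 100; Q' = -5 + 3·119 = 352.
The subsidy expands output by 352 − 313 = 39 past the efficient level; on those units the gap between marginal cost and willingness to pay runs from 0 up to 19.
DWL = ½ × 19 × 39 = 370.5.

Deadweight loss = $370.5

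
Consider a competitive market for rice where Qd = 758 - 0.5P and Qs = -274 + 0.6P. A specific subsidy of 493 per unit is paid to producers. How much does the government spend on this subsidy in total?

Pre-subsidy: 758 - 0.5P = -274 + 0.6P gives P* = 10320/11, Q* = 3178/11.
With the subsidy, sellers receive Ps = Pb + 493 for each unit, where Pb is the price buyers pay.
Supply in terms of Pb becomes Qs = -274 + 0.6(Pb + 493) = 21.8 + 0.6Pb. Setting this equal to demand: 758 - 0.5Pb = 21.8 + 0.6Pb, so Pb = 7362/11.
Sellers receive Ps = 7362/11 + 493 = 12785/11; Q' = 758 − 0.5·(7362/11) = 4657/11.
Government outlay = subsidy × quantity = 493 × 4657/11 = 2295901/11.

Government cost = 2295901/11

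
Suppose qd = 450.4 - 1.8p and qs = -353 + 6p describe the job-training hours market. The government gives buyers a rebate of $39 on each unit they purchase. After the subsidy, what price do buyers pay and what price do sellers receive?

Buyers pay $73; sellers receive $112

Pre-subsidy: 450.4 - 1.8p = -353 + 6p gives p* = 103, q* = 265.
With the rebate, buyers effectively pay pb = ps − 39, where ps is the price sellers receive.
Demand in terms of ps becomes qd = 450.4 − 1.8(ps − 39) = 520.6 - 1.8ps. Setting this equal to supply: 520.6 - 1.8ps = -353 + 6ps, so ps = 112.
Buyers pay pb = 112 − 39 = 73; q' = -353 + 6·112 = 319.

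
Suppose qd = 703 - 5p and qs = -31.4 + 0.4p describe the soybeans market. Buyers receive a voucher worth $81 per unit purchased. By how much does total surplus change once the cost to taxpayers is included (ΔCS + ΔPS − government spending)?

Net change in total surplus = -$1215

Pre-subsidy: 703 - 5p = -31.4 + 0.4p gives p* = 136, q* = 23.
With the rebate, buyers effectively pay pb = ps − 81, where ps is the price sellers receive.
Demand in terms of ps becomes qd = 703 − 5(ps − 81) = 1108 - 5ps. Setting this equal to supply: 1108 - 5ps = -31.4 + 0.4ps, so ps = 211.
Buyers pay pb = 211 − 81 = 130; q' = -31.4 + 0.4·211 = 53.
ΔCS = ½(23 + 53)(136 − 130) = 228; ΔPS = ½(23 + 53)(211 − 136) = 2850.
Government spending = 81 × 53 = 4293.
Net change = 228 + 2850 − 4293 = -1215. The loss equals the DWL triangle ½·81·30.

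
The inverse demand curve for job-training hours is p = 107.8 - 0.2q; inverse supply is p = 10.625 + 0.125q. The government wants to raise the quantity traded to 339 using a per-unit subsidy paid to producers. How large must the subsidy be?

At q = 339, from the demand curve buyers pay pb = 107.8 − 0.2·339 = 40; from the supply curve sellers need ps = 10.625 + 0.125·339 = 53.
The subsidy must fill the gap: s = ps − pb = 53 − 40 = 13.

Required subsidy s = 13 per unit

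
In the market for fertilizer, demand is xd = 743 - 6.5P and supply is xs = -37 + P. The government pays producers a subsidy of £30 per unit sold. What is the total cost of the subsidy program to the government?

Pre-subsidy: 743 - 6.5P = -37 + P gives P* = 104, x* = 67.
With the subsidy, sellers receive Ps = Pb + 30 for each unit, where Pb is the price buyers pay.
Supply in terms of Pb becomes xs = -37 + 1(Pb + 30) = -7 + Pb. Setting this equal to demand: 743 - 6.5Pb = -7 + Pb, so Pb = 100.
Sellers receive Ps = 100 + 30 = 130; x' = 743 − 6.5·100 = 93.
Government outlay = subsidy × quantity = 30 × 93 = 2790.

Government cost = £2790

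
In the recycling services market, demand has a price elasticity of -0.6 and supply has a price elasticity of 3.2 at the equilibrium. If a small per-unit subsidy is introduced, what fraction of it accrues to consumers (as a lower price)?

Consumer share = 16/19

For a small subsidy around the equilibrium, the benefit split depends on the relative slopes, which at a point are proportional to the elasticities.
Buyer share = εs/(εs + |εd|) = 3.2/(3.2 + 0.6) = 16/19; seller share = |εd|/(εs + |εd|) = 3/19.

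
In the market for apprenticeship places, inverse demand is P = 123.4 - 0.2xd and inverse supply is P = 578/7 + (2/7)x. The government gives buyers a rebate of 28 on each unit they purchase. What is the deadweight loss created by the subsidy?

Pre-subsidy: 123.4 - 0.2x = 578/7 + (2/7)x gives x* = 1429/17 and P* = 1812/17.
With the rebate, buyers effectively pay Pb = Ps − 28, where Ps is the price sellers receive.
On the curves, Pb = 123.4 - 0.2x and Ps = 578/7 + (2/7)x; the wedge Ps − Pb = 28 gives 578/7 + (2/7)x − (123.4 - 0.2x) = 28, so x' = 2409/17.
Then Pb = 123.4 − 0.2·(2409/17) = 1616/17 and Ps = 578/7 + (2/7)·(2409/17) = 2092/17.
The subsidy expands output by 2409/17 − 1429/17 = 980/17 past the efficient level; on those units the gap between marginal cost and willingness to pay runs from 0 up to 28.
DWL = ½ × 28 × 980/17 = 13720/17.

Deadweight loss = 13720/17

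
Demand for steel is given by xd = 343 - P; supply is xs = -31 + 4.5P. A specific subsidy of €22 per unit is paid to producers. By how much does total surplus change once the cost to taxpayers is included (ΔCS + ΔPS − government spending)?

Pre-subsidy: 343 - P = -31 + 4.5P gives P* = 68, x* = 275.
With the subsidy, sellers receive Ps = Pb + 22 for each unit, where Pb is the price buyers pay.
Supply in terms of Pb becomes xs = -31 + 4.5(Pb + 22) = 68 + 4.5Pb. Setting this equal to demand: 343 - Pb = 68 + 4.5Pb, so Pb = 50.
Sellers receive Ps = 50 + 22 = 72; x' = 343 − 1·50 = 293.
ΔCS = ½(275 + 293)(68 − 50) = 5112; ΔPS = ½(275 + 293)(72 − 68) = 1136.
Government spending = 22 × 293 = 6446.
Net change = 5112 + 1136 − 6446 = -198. The loss equals the DWL triangle ½·22·18.

Net change in total surplus = -€198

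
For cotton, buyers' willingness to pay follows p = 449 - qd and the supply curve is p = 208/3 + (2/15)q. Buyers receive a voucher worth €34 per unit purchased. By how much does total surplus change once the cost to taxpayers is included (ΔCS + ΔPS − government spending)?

Net change in total surplus = -€510

Pre-subsidy: 449 - q = 208/3 + (2/15)q gives q* = 335 and p* = 114.
With the rebate, buyers effectively pay pb = ps − 34, where ps is the price sellers receive.
On the curves, pb = 449 - q and ps = 208/3 + (2/15)q; the wedge ps − pb = 34 gives 208/3 + (2/15)q − (449 - q) = 34, so q' = 365.
Then pb = 449 − 1·365 = 84 and ps = 208/3 + (2/15)·365 = 118.
ΔCS = ½(335 + 365)(114 − 84) = 10500; ΔPS = ½(335 + 365)(118 − 114) = 1400.
Government spending = 34 × 365 = 12410.
Net change = 10500 + 1400 − 12410 = -510. The loss equals the DWL triangle ½·34·30.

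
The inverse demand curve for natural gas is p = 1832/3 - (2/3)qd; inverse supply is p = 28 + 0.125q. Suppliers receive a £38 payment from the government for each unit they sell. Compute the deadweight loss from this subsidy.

Deadweight loss = £912

Pre-subsidy: 1832/3 - (2/3)q = 28 + 0.125q gives q* = 736 and p* = 120.
With the subsidy, sellers receive ps = pb + 38 for each unit, where pb is the price buyers pay.
On the curves, pb = 1832/3 - (2/3)q and ps = 28 + 0.125q; the wedge ps − pb = 38 gives 28 + 0.125q − (1832/3 - (2/3)q) = 38, so q' = 784.
Then pb = 1832/3 − (2/3)·784 = 88 and ps = 28 + 0.125·784 = 126.
The subsidy expands output by 784 − 736 = 48 past the efficient level; on those units the gap between marginal cost and willingness to pay runs from 0 up to 38.
DWL = ½ × 38 × 48 = 912.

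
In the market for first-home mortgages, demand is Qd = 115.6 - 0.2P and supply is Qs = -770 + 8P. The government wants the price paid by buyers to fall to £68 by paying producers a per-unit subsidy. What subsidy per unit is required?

At a buyer price of 68, quantity demanded is 115.6 − 0.2·68 = 102.
Sellers supply 102 only when they receive Ps with -770 + 8·Ps = 102, i.e. Ps = 109.
s = Ps − Pb = 109 − 68 = 41.

Required subsidy s = £41 per unit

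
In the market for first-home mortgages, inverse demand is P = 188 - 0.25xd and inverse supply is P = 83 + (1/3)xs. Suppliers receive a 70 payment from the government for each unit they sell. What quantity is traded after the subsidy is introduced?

x' = 300

Pre-subsidy: 188 - 0.25x = 83 + (1/3)x gives x* = 180 and P* = 143.
With the subsidy, sellers receive Ps = Pb + 70 for each unit, where Pb is the price buyers pay.
On the curves, Pb = 188 - 0.25x and Ps = 83 + (1/3)x; the wedge Ps − Pb = 70 gives 83 + (1/3)x − (188 - 0.25x) = 70, so x' = 300.
Then Pb = 188 − 0.25·300 = 113 and Ps = 83 + (1/3)·300 = 183.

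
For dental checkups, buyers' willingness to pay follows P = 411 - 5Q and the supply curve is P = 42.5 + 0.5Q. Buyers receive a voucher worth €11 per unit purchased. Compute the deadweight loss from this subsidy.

Deadweight loss = €11

Pre-subsidy: 411 - 5Q = 42.5 + 0.5Q gives Q* = 67 and P* = 76.
With the rebate, buyers effectively pay Pb = Ps − 11, where Ps is the price sellers receive.
On the curves, Pb = 411 - 5Q and Ps = 42.5 + 0.5Q; the wedge Ps − Pb = 11 gives 42.5 + 0.5Q − (411 - 5Q) = 11, so Q' = 69.
Then Pb = 411 − 5·69 = 66 and Ps = 42.5 + 0.5·69 = 77.
The subsidy expands output by 69 − 67 = 2 past the efficient level; on those units the gap between marginal cost and willingness to pay runs from 0 up to 11.
DWL = ½ × 11 × 2 = 11.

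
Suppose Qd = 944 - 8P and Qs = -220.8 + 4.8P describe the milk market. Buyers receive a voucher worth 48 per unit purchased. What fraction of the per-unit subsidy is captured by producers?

Pre-subsidy: 944 - 8P = -220.8 + 4.8P gives P* = 91, Q* = 216.
With the rebate, buyers effectively pay Pb = Ps − 48, where Ps is the price sellers receive.
Demand in terms of Ps becomes Qd = 944 − 8(Ps − 48) = 1328 - 8Ps. Setting this equal to supply: 1328 - 8Ps = -220.8 + 4.8Ps, so Ps = 121.
Buyers pay Pb = 121 − 48 = 73; Q' = -220.8 + 4.8·121 = 360.
Buyers' price falls by P* − Pb = 91 − 73 = 18; sellers' price rises by Ps − P* = 121 − 91 = 30.
So producers capture 30/48 = 0.625 of each unit of subsidy.

Producer share = 0.625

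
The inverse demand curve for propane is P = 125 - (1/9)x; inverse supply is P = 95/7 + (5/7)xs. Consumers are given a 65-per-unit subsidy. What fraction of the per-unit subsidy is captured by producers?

Pre-subsidy: 125 - (1/9)x = 95/7 + (5/7)x gives x* = 135 and P* = 110.
With the rebate, buyers effectively pay Pb = Ps − 65, where Ps is the price sellers receive.
On the curves, Pb = 125 - (1/9)x and Ps = 95/7 + (5/7)x; the wedge Ps − Pb = 65 gives 95/7 + (5/7)x − (125 - (1/9)x) = 65, so x' = 213.75.
Then Pb = 125 − (1/9)·213.75 = 101.25 and Ps = 95/7 + (5/7)·213.75 = 166.25.
Buyers' price falls by P* − Pb = 110 − 101.25 = 8.75; sellers' price rises by Ps − P* = 166.25 − 110 = 56.25.
So producers capture 56.25/65 = 45/52 of each unit of subsidy.

Producer share = 45/52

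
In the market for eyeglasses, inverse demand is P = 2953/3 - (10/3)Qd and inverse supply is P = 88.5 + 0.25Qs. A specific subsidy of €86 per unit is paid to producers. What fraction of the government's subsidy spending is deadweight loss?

DWL / government spending = 6/137

Pre-subsidy: 2953/3 - (10/3)Q = 88.5 + 0.25Q gives Q* = 250 and P* = 151.
With the subsidy, sellers receive Ps = Pb + 86 for each unit, where Pb is the price buyers pay.
On the curves, Pb = 2953/3 - (10/3)Q and Ps = 88.5 + 0.25Q; the wedge Ps − Pb = 86 gives 88.5 + 0.25Q − (2953/3 - (10/3)Q) = 86, so Q' = 274.
Then Pb = 2953/3 − (10/3)·274 = 71 and Ps = 88.5 + 0.25·274 = 157.
ΔCS = ½(250 + 274)(151 − 71) = 20960; ΔPS = ½(250 + 274)(157 − 151) = 1572.
Government spending = 86 × 274 = 23564.
DWL = ½ × 86 × (274 − 250) = 1032; fraction = 1032 / 23564 = 6/137.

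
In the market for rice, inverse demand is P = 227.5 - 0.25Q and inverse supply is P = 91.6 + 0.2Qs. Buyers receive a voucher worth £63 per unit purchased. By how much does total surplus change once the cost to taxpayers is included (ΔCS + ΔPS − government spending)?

Pre-subsidy: 227.5 - 0.25Q = 91.6 + 0.2Q gives Q* = 302 and P* = 152.
With the rebate, buyers effectively pay Pb = Ps − 63, where Ps is the price sellers receive.
On the curves, Pb = 227.5 - 0.25Q and Ps = 91.6 + 0.2Q; the wedge Ps − Pb = 63 gives 91.6 + 0.2Q − (227.5 - 0.25Q) = 63, so Q' = 442.
Then Pb = 227.5 − 0.25·442 = 117 and Ps = 91.6 + 0.2·442 = 180.
ΔCS = ½(302 + 442)(152 − 117) = 13020; ΔPS = ½(302 + 442)(180 − 152) = 10416.
Government spending = 63 × 442 = 27846.
Net change = 13020 + 10416 − 27846 = -4410. The loss equals the DWL triangle ½·63·140.

Net change in total surplus = -£4410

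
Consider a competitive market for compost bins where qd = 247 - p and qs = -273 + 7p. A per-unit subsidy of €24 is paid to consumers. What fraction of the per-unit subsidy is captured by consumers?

Pre-subsidy: 247 - p = -273 + 7p gives p* = 65, q* = 182.
With the rebate, buyers effectively pay pb = ps − 24, where ps is the price sellers receive.
Demand in terms of ps becomes qd = 247 − 1(ps − 24) = 271 - ps. Setting this equal to supply: 271 - ps = -273 + 7ps, so ps = 68.
Buyers pay pb = 68 − 24 = 44; q' = -273 + 7·68 = 203.
Buyers' price falls by p* − pb = 65 − 44 = 21; sellers' price rises by ps − p* = 68 − 65 = 3.
So consumers capture 21/24 = 0.875 of each unit of subsidy.

Consumer share = 0.875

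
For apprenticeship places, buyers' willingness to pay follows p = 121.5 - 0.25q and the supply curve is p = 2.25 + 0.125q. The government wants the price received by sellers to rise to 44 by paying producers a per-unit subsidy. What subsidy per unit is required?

At a seller price of 44, quantity supplied is -18 + 8·44 = 334.
Buyers absorb 334 only when they pay pb = 121.5 − 0.25·334 = 38.
s = ps − pb = 44 − 38 = 6.

Required subsidy s = 6 per unit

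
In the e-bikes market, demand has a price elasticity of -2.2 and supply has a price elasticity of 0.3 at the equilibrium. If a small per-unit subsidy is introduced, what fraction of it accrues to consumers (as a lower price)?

For a small subsidy around the equilibrium, the benefit split depends on the relative slopes, which at a point are proportional to the elasticities.
Buyer share = εs/(εs + |εd|) = 0.3/(0.3 + 2.2) = 0.12; seller share = |εd|/(εs + |εd|) = 0.88.

Consumer share = 0.12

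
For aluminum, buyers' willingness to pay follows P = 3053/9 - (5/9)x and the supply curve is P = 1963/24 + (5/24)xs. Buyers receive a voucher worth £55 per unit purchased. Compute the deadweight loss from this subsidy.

Deadweight loss = £1980

Pre-subsidy: 3053/9 - (5/9)x = 1963/24 + (5/24)x gives x* = 337 and P* = 152.
With the rebate, buyers effectively pay Pb = Ps − 55, where Ps is the price sellers receive.
On the curves, Pb = 3053/9 - (5/9)x and Ps = 1963/24 + (5/24)x; the wedge Ps − Pb = 55 gives 1963/24 + (5/24)x − (3053/9 - (5/9)x) = 55, so x' = 409.
Then Pb = 3053/9 − (5/9)·409 = 112 and Ps = 1963/24 + (5/24)·409 = 167.
The subsidy expands output by 409 − 337 = 72 past the efficient level; on those units the gap between marginal cost and willingness to pay runs from 0 up to 55.
DWL = ½ × 55 × 72 = 1980.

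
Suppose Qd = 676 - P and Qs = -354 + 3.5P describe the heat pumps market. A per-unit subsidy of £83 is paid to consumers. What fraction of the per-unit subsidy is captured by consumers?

Consumer share = 7/9

Pre-subsidy: 676 - P = -354 + 3.5P gives P* = 2060/9, Q* = 4024/9.
With the rebate, buyers effectively pay Pb = Ps − 83, where Ps is the price sellers receive.
Demand in terms of Ps becomes Qd = 676 − 1(Ps − 83) = 759 - Ps. Setting this equal to supply: 759 - Ps = -354 + 3.5Ps, so Ps = 742/3.
Buyers pay Pb = 742/3 − 83 = 493/3; Q' = -354 + 3.5·(742/3) = 1535/3.
Buyers' price falls by P* − Pb = 2060/9 − 493/3 = 581/9; sellers' price rises by Ps − P* = 742/3 − 2060/9 = 166/9.
So consumers capture (581/9)/83 = 7/9 of each unit of subsidy.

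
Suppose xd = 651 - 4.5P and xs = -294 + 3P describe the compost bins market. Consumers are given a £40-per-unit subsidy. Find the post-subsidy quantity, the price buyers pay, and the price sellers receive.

x' = 156; buyers pay £110; sellers receive £150

Pre-subsidy: 651 - 4.5P = -294 + 3P gives P* = 126, x* = 84.
With the rebate, buyers effectively pay Pb = Ps − 40, where Ps is the price sellers receive.
Demand in terms of Ps becomes xd = 651 − 4.5(Ps − 40) = 831 - 4.5Ps. Setting this equal to supply: 831 - 4.5Ps = -294 + 3Ps, so Ps = 150.
Buyers pay Pb = 150 − 40 = 110; x' = -294 + 3·150 = 156.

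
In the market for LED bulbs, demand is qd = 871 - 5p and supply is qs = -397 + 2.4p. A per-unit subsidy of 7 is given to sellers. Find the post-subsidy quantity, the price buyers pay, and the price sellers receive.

q' = 947/37; buyers pay 6256/37; sellers receive 6515/37

Pre-subsidy: 871 - 5p = -397 + 2.4p gives p* = 6340/37, q* = 527/37.
With the subsidy, sellers receive ps = pb + 7 for each unit, where pb is the price buyers pay.
Supply in terms of pb becomes qs = -397 + 2.4(pb + 7) = -380.2 + 2.4pb. Setting this equal to demand: 871 - 5pb = -380.2 + 2.4pb, so pb = 6256/37.
Sellers receive ps = 6256/37 + 7 = 6515/37; q' = 871 − 5·(6256/37) = 947/37.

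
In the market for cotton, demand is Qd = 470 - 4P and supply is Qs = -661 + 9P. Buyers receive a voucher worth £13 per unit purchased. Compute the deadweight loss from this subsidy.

Pre-subsidy: 470 - 4P = -661 + 9P gives P* = 87, Q* = 122.
With the rebate, buyers effectively pay Pb = Ps − 13, where Ps is the price sellers receive.
Demand in terms of Ps becomes Qd = 470 − 4(Ps − 13) = 522 - 4Ps. Setting this equal to supply: 522 - 4Ps = -661 + 9Ps, so Ps = 91.
Buyers pay Pb = 91 − 13 = 78; Q' = -661 + 9·91 = 158.
The subsidy expands output by 158 − 122 = 36 past the efficient level; on those units the gap between marginal cost and willingness to pay runs from 0 up to 13.
DWL = ½ × 13 × 36 = 234.

Deadweight loss = £234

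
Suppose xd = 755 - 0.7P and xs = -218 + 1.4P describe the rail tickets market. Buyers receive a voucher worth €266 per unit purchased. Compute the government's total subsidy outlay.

Government cost = €147576.8

Pre-subsidy: 755 - 0.7P = -218 + 1.4P gives P* = 1390/3, x* = 1292/3.
With the rebate, buyers effectively pay Pb = Ps − 266, where Ps is the price sellers receive.
Demand in terms of Ps becomes xd = 755 − 0.7(Ps − 266) = 941.2 - 0.7Ps. Setting this equal to supply: 941.2 - 0.7Ps = -218 + 1.4Ps, so Ps = 552.
Buyers pay Pb = 552 − 266 = 286; x' = -218 + 1.4·552 = 554.8.
Government outlay = subsidy × quantity = 266 × 554.8 = 147576.8.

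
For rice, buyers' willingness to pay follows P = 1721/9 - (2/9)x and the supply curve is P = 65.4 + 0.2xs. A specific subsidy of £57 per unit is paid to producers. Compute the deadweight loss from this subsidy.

Pre-subsidy: 1721/9 - (2/9)x = 65.4 + 0.2x gives x* = 298 and P* = 125.
With the subsidy, sellers receive Ps = Pb + 57 for each unit, where Pb is the price buyers pay.
On the curves, Pb = 1721/9 - (2/9)x and Ps = 65.4 + 0.2x; the wedge Ps − Pb = 57 gives 65.4 + 0.2x − (1721/9 - (2/9)x) = 57, so x' = 433.
Then Pb = 1721/9 − (2/9)·433 = 95 and Ps = 65.4 + 0.2·433 = 152.
The subsidy expands output by 433 − 298 = 135 past the efficient level; on those units the gap between marginal cost and willingness to pay runs from 0 up to 57.
DWL = ½ × 57 × 135 = 3847.5.

Deadweight loss = £3847.5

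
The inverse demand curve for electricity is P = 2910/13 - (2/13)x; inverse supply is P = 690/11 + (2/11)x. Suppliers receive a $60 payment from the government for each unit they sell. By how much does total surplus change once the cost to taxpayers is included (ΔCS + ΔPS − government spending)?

Pre-subsidy: 2910/13 - (2/13)x = 690/11 + (2/11)x gives x* = 480 and P* = 150.
With the subsidy, sellers receive Ps = Pb + 60 for each unit, where Pb is the price buyers pay.
On the curves, Pb = 2910/13 - (2/13)x and Ps = 690/11 + (2/11)x; the wedge Ps − Pb = 60 gives 690/11 + (2/11)x − (2910/13 - (2/13)x) = 60, so x' = 658.75.
Then Pb = 2910/13 − (2/13)·658.75 = 122.5 and Ps = 690/11 + (2/11)·658.75 = 182.5.
ΔCS = ½(480 + 658.75)(150 − 122.5) = 15657.8125; ΔPS = ½(480 + 658.75)(182.5 − 150) = 18504.6875.
Government spending = 60 × 658.75 = 39525.
Net change = 15657.8125 + 18504.6875 − 39525 = -5362.5. The loss equals the DWL triangle ½·60·178.75.

Net change in total surplus = -$5362.5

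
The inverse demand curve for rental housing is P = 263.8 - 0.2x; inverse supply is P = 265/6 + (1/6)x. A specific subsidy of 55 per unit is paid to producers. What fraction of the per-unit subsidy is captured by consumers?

Pre-subsidy: 263.8 - 0.2x = 265/6 + (1/6)x gives x* = 599 and P* = 144.
With the subsidy, sellers receive Ps = Pb + 55 for each unit, where Pb is the price buyers pay.
On the curves, Pb = 263.8 - 0.2x and Ps = 265/6 + (1/6)x; the wedge Ps − Pb = 55 gives 265/6 + (1/6)x − (263.8 - 0.2x) = 55, so x' = 749.
Then Pb = 263.8 − 0.2·749 = 114 and Ps = 265/6 + (1/6)·749 = 169.
Buyers' price falls by P* − Pb = 144 − 114 = 30; sellers' price rises by Ps − P* = 169 − 144 = 25.
So consumers capture 30/55 = 6/11 of each unit of subsidy.

Consumer share = 6/11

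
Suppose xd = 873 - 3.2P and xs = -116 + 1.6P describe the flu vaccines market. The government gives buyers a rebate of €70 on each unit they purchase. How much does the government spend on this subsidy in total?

Government cost = 60550/3

Pre-subsidy: 873 - 3.2P = -116 + 1.6P gives P* = 4945/24, x* = 641/3.
With the rebate, buyers effectively pay Pb = Ps − 70, where Ps is the price sellers receive.
Demand in terms of Ps becomes xd = 873 − 3.2(Ps − 70) = 1097 - 3.2Ps. Setting this equal to supply: 1097 - 3.2Ps = -116 + 1.6Ps, so Ps = 6065/24.
Buyers pay Pb = 6065/24 − 70 = 4385/24; x' = -116 + 1.6·(6065/24) = 865/3.
Government outlay = subsidy × quantity = 70 × 865/3 = 60550/3.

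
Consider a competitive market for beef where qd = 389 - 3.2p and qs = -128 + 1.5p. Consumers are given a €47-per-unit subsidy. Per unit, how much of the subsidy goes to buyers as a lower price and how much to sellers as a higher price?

Buyers gain €15 per unit; sellers gain €32 per unit

Pre-subsidy: 389 - 3.2p = -128 + 1.5p gives p* = 110, q* = 37.
With the rebate, buyers effectively pay pb = ps − 47, where ps is the price sellers receive.
Demand in terms of ps becomes qd = 389 − 3.2(ps − 47) = 539.4 - 3.2ps. Setting this equal to supply: 539.4 - 3.2ps = -128 + 1.5ps, so ps = 142.
Buyers pay pb = 142 − 47 = 95; q' = -128 + 1.5·142 = 85.
Buyers' price falls by p* − pb = 110 − 95 = 15; sellers' price rises by ps − p* = 142 − 110 = 32.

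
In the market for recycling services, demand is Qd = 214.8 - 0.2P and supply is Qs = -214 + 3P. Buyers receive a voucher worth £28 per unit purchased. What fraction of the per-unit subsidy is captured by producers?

Producer share = 0.0625

Pre-subsidy: 214.8 - 0.2P = -214 + 3P gives P* = 134, Q* = 188.
With the rebate, buyers effectively pay Pb = Ps − 28, where Ps is the price sellers receive.
Demand in terms of Ps becomes Qd = 214.8 − 0.2(Ps − 28) = 220.4 - 0.2Ps. Setting this equal to supply: 220.4 - 0.2Ps = -214 + 3Ps, so Ps = 135.75.
Buyers pay Pb = 135.75 − 28 = 107.75; Q' = -214 + 3·135.75 = 193.25.
Buyers' price falls by P* − Pb = 134 − 107.75 = 26.25; sellers' price rises by Ps − P* = 135.75 − 134 = 1.75.
So producers capture 1.75/28 = 0.0625 of each unit of subsidy.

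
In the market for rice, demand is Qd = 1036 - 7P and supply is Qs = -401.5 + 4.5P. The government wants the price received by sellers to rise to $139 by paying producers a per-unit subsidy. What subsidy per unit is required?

Required subsidy s = $23 per unit

At a seller price of 139, quantity supplied is -401.5 + 4.5·139 = 224.
Buyers absorb 224 only when they pay Pb with 1036 − 7·Pb = 224, i.e. Pb = 116.
s = Ps − Pb = 139 − 116 = 23.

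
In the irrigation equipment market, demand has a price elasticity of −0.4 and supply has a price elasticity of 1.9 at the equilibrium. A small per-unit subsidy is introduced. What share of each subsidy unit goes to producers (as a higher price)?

Producer share = 4/23

For a small subsidy around the equilibrium, the benefit split depends on the relative slopes, which at a point are proportional to the elasticities.
Buyer share = εs/(εs + |εd|) = 1.9/(1.9 + 0.4) = 19/23; seller share = |εd|/(εs + |εd|) = 4/23.
So producers capture 4/23 of the subsidy.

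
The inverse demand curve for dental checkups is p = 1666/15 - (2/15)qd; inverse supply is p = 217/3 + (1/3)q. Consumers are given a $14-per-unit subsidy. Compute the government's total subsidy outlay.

Government cost = $1582

Pre-subsidy: 1666/15 - (2/15)q = 217/3 + (1/3)q gives q* = 83 and p* = 100.
With the rebate, buyers effectively pay pb = ps − 14, where ps is the price sellers receive.
On the curves, pb = 1666/15 - (2/15)q and ps = 217/3 + (1/3)q; the wedge ps − pb = 14 gives 217/3 + (1/3)q − (1666/15 - (2/15)q) = 14, so q' = 113.
Then pb = 1666/15 − (2/15)·113 = 96 and ps = 217/3 + (1/3)·113 = 110.
Government outlay = subsidy × quantity = 14 × 113 = 1582.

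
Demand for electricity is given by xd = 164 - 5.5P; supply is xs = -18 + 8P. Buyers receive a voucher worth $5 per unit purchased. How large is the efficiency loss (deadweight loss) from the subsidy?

Pre-subsidy: 164 - 5.5P = -18 + 8P gives P* = 364/27, x* = 2426/27.
With the rebate, buyers effectively pay Pb = Ps − 5, where Ps is the price sellers receive.
Demand in terms of Ps becomes xd = 164 − 5.5(Ps − 5) = 191.5 - 5.5Ps. Setting this equal to supply: 191.5 - 5.5Ps = -18 + 8Ps, so Ps = 419/27.
Buyers pay Pb = 419/27 − 5 = 284/27; x' = -18 + 8·(419/27) = 2866/27.
The subsidy expands output by 2866/27 − 2426/27 = 440/27 past the efficient level; on those units the gap between marginal cost and willingness to pay runs from 0 up to 5.
DWL = ½ × 5 × 440/27 = 1100/27.

Deadweight loss = 1100/27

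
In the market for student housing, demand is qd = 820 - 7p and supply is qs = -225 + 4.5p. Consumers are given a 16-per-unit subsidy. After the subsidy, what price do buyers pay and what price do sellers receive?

Buyers pay 1946/23; sellers receive 2314/23

Pre-subsidy: 820 - 7p = -225 + 4.5p gives p* = 2090/23, q* = 4230/23.
With the rebate, buyers effectively pay pb = ps − 16, where ps is the price sellers receive.
Demand in terms of ps becomes qd = 820 − 7(ps − 16) = 932 - 7ps. Setting this equal to supply: 932 - 7ps = -225 + 4.5ps, so ps = 2314/23.
Buyers pay pb = 2314/23 − 16 = 1946/23; q' = -225 + 4.5·(2314/23) = 5238/23.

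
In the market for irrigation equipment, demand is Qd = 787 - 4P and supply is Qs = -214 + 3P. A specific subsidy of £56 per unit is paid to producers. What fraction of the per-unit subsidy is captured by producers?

Producer share = 4/7

Pre-subsidy: 787 - 4P = -214 + 3P gives P* = 143, Q* = 215.
With the subsidy, sellers receive Ps = Pb + 56 for each unit, where Pb is the price buyers pay.
Supply in terms of Pb becomes Qs = -214 + 3(Pb + 56) = -46 + 3Pb. Setting this equal to demand: 787 - 4Pb = -46 + 3Pb, so Pb = 119.
Sellers receive Ps = 119 + 56 = 175; Q' = 787 − 4·119 = 311.
Buyers' price falls by P* − Pb = 143 − 119 = 24; sellers' price rises by Ps − P* = 175 − 143 = 32.
So producers capture 32/56 = 4/7 of each unit of subsidy.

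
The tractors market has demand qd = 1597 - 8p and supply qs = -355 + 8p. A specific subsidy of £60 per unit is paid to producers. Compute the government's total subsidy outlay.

Government cost = £51660

Pre-subsidy: 1597 - 8p = -355 + 8p gives p* = 122, q* = 621.
With the subsidy, sellers receive ps = pb + 60 for each unit, where pb is the price buyers pay.
Supply in terms of pb becomes qs = -355 + 8(pb + 60) = 125 + 8pb. Setting this equal to demand: 1597 - 8pb = 125 + 8pb, so pb = 92.
Sellers receive ps = 92 + 60 = 152; q' = 1597 − 8·92 = 861.
Government outlay = subsidy × quantity = 60 × 861 = 51660.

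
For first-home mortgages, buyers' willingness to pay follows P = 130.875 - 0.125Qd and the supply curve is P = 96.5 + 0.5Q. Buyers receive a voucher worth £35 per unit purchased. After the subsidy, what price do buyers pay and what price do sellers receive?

Pre-subsidy: 130.875 - 0.125Q = 96.5 + 0.5Q gives Q* = 55 and P* = 124.
With the rebate, buyers effectively pay Pb = Ps − 35, where Ps is the price sellers receive.
On the curves, Pb = 130.875 - 0.125Q and Ps = 96.5 + 0.5Q; the wedge Ps − Pb = 35 gives 96.5 + 0.5Q − (130.875 - 0.125Q) = 35, so Q' = 111.
Then Pb = 130.875 − 0.125·111 = 117 and Ps = 96.5 + 0.5·111 = 152.

Buyers pay £117; sellers receive £152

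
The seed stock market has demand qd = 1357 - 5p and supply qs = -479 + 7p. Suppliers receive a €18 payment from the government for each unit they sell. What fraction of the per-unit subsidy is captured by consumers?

Pre-subsidy: 1357 - 5p = -479 + 7p gives p* = 153, q* = 592.
With the subsidy, sellers receive ps = pb + 18 for each unit, where pb is the price buyers pay.
Supply in terms of pb becomes qs = -479 + 7(pb + 18) = -353 + 7pb. Setting this equal to demand: 1357 - 5pb = -353 + 7pb, so pb = 142.5.
Sellers receive ps = 142.5 + 18 = 160.5; q' = 1357 − 5·142.5 = 644.5.
Buyers' price falls by p* − pb = 153 − 142.5 = 10.5; sellers' price rises by ps − p* = 160.5 − 153 = 7.5.
So consumers capture 10.5/18 = 7/12 of each unit of subsidy.

Consumer share = 7/12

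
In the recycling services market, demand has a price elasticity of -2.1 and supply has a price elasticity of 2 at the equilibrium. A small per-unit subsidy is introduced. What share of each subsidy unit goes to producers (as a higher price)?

Producer share = 21/41

For a small subsidy around the equilibrium, the benefit split depends on the relative slopes, which at a point are proportional to the elasticities.
Buyer share = εs/(εs + |εd|) = 2/(2 + 2.1) = 20/41; seller share = |εd|/(εs + |εd|) = 21/41.
So producers capture 21/41 of the subsidy.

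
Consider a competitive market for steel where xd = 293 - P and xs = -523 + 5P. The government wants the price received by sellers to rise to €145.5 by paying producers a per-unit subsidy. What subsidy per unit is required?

Required subsidy s = €57 per unit

At a seller price of 145.5, quantity supplied is -523 + 5·145.5 = 204.5.
Buyers absorb 204.5 only when they pay Pb with 293 − 1·Pb = 204.5, i.e. Pb = 88.5.
s = Ps − Pb = 145.5 − 88.5 = 57.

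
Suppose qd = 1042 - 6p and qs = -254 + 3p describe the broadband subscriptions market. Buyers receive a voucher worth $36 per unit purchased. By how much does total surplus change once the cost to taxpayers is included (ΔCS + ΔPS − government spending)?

Pre-subsidy: 1042 - 6p = -254 + 3p gives p* = 144, q* = 178.
With the rebate, buyers effectively pay pb = ps − 36, where ps is the price sellers receive.
Demand in terms of ps becomes qd = 1042 − 6(ps − 36) = 1258 - 6ps. Setting this equal to supply: 1258 - 6ps = -254 + 3ps, so ps = 168.
Buyers pay pb = 168 − 36 = 132; q' = -254 + 3·168 = 250.
ΔCS = ½(178 + 250)(144 − 132) = 2568; ΔPS = ½(178 + 250)(168 − 144) = 5136.
Government spending = 36 × 250 = 9000.
Net change = 2568 + 5136 − 9000 = -1296. The loss equals the DWL triangle ½·36·72.

Net change in total surplus = -$1296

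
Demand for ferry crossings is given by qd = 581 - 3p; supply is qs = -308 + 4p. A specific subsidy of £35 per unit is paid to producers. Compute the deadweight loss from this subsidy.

Deadweight loss = £1050

Pre-subsidy: 581 - 3p = -308 + 4p gives p* = 127, q* = 200.
With the subsidy, sellers receive ps = pb + 35 for each unit, where pb is the price buyers pay.
Supply in terms of pb becomes qs = -308 + 4(pb + 35) = -168 + 4pb. Setting this equal to demand: 581 - 3pb = -168 + 4pb, so pb = 107.
Sellers receive ps = 107 + 35 = 142; q' = 581 − 3·107 = 260.
The subsidy expands output by 260 − 200 = 60 past the efficient level; on those units the gap between marginal cost and willingness to pay runs from 0 up to 35.
DWL = ½ × 35 × 60 = 1050.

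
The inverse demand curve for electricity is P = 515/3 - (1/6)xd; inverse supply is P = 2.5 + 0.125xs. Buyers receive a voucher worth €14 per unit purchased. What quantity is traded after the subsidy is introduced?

Pre-subsidy: 515/3 - (1/6)x = 2.5 + 0.125x gives x* = 580 and P* = 75.
With the rebate, buyers effectively pay Pb = Ps − 14, where Ps is the price sellers receive.
On the curves, Pb = 515/3 - (1/6)x and Ps = 2.5 + 0.125x; the wedge Ps − Pb = 14 gives 2.5 + 0.125x − (515/3 - (1/6)x) = 14, so x' = 628.
Then Pb = 515/3 − (1/6)·628 = 67 and Ps = 2.5 + 0.125·628 = 81.

x' = 628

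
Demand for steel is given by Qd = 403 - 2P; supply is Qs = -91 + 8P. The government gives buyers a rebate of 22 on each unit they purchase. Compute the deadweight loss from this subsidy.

Pre-subsidy: 403 - 2P = -91 + 8P gives P* = 49.4, Q* = 304.2.
With the rebate, buyers effectively pay Pb = Ps − 22, where Ps is the price sellers receive.
Demand in terms of Ps becomes Qd = 403 − 2(Ps − 22) = 447 - 2Ps. Setting this equal to supply: 447 - 2Ps = -91 + 8Ps, so Ps = 53.8.
Buyers pay Pb = 53.8 − 22 = 31.8; Q' = -91 + 8·53.8 = 339.4.
The subsidy expands output by 339.4 − 304.2 = 35.2 past the efficient level; on those units the gap between marginal cost and willingness to pay runs from 0 up to 22.
DWL = ½ × 22 × 35.2 = 387.2.

Deadweight loss = 387.2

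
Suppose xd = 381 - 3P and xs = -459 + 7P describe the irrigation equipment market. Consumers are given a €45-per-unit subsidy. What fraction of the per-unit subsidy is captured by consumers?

Pre-subsidy: 381 - 3P = -459 + 7P gives P* = 84, x* = 129.
With the rebate, buyers effectively pay Pb = Ps − 45, where Ps is the price sellers receive.
Demand in terms of Ps becomes xd = 381 − 3(Ps − 45) = 516 - 3Ps. Setting this equal to supply: 516 - 3Ps = -459 + 7Ps, so Ps = 97.5.
Buyers pay Pb = 97.5 − 45 = 52.5; x' = -459 + 7·97.5 = 223.5.
Buyers' price falls by P* − Pb = 84 − 52.5 = 31.5; sellers' price rises by Ps − P* = 97.5 − 84 = 13.5.
So consumers capture 31.5/45 = 0.7 of each unit of subsidy.

Consumer share = 0.7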